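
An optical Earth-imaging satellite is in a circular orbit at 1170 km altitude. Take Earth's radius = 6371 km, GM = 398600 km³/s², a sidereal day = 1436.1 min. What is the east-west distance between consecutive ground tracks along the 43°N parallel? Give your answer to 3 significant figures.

2210 km

Semi-major axis a = 6371 + 1170 = 7541 km. Period T = 2π√(a³/μ) = 2π√(7541³/398600) = 6517.1 s = 108.62 min.
Node shift per orbit = (6517.1/86166) × 360° = 27.23°.
Equatorial spacing = 27.23 × 111.2 km/° = 3028 km.
At 43° latitude, spacing = 3028 × cos(43°) = 2214 km.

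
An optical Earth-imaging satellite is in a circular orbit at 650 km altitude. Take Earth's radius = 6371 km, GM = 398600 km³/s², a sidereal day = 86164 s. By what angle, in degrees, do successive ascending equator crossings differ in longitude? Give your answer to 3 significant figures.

Semi-major axis a = 6371 + 650 = 7021 km. Period T = 2π√(a³/μ) = 2π√(7021³/398600) = 5854.8 s = 97.58 min.
During one orbit Earth rotates (5854.8 / 86164) × 360° = 24.46°.

24.5°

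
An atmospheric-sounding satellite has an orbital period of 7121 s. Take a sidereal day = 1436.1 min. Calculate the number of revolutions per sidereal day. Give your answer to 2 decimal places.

12.10

Orbits per sidereal day = 86166 / 7121.0 = 12.100.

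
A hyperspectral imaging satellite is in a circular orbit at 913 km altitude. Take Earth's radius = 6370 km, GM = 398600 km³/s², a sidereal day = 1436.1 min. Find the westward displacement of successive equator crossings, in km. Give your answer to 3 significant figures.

Semi-major axis a = 6370 + 913 = 7283 km. Period T = 2π√(a³/μ) = 2π√(7283³/398600) = 6185.5 s = 103.09 min.
During one orbit Earth rotates (6185.5 / 86166) × 360° = 25.84°.
At the equator that is 25.84° × (2π·6370/360) km/° = 25.84 × 111.2 = 2873 km.

2870 km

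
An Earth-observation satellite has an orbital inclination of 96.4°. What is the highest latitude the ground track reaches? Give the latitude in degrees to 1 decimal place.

83.6°

Retrograde orbit: the ground track reaches ±(180° − i) = ±(180 − 96.4) = ±83.6°.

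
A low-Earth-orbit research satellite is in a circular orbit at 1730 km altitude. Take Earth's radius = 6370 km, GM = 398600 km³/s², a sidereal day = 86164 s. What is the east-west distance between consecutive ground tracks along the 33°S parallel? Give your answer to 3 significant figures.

Semi-major axis a = 6370 + 1730 = 8100 km. Period T = 2π√(a³/μ) = 2π√(8100³/398600) = 7255.0 s = 120.92 min.
Node shift per orbit = (7255.0/86164) × 360° = 30.31°.
Equatorial spacing = 30.31 × 111.2 km/° = 3370 km.
At 33° latitude, spacing = 3370 × cos(33°) = 2826 km.

2830 km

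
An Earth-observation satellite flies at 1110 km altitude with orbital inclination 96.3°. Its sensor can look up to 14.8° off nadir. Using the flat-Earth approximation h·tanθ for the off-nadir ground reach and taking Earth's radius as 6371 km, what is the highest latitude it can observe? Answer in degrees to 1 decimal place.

86.3°

Retrograde orbit: the ground track reaches ±(180° − i) = ±(180 − 96.3) = ±83.7°.
Sensor half-swath on the ground ≈ 1110·tan(14.8°) = 293 km = 2.64° of latitude.
Maximum observable latitude ≈ 83.7 + 2.64 = 86.3°.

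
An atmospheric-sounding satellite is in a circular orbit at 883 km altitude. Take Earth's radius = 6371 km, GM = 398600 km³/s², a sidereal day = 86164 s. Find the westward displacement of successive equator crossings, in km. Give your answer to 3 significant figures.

2860 km

Semi-major axis a = 6371 + 883 = 7254 km. Period T = 2π√(a³/μ) = 2π√(7254³/398600) = 6148.6 s = 102.48 min.
During one orbit Earth rotates (6148.6 / 86164) × 360° = 25.69°.
At the equator that is 25.69° × (2π·6371/360) km/° = 25.69 × 111.2 = 2857 km.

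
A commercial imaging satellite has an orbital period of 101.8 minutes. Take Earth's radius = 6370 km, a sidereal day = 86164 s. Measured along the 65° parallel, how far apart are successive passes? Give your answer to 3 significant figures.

1200 km

T = 101.8 min = 6108.0 s.
Node shift per orbit = (6108.0/86164) × 360° = 25.52°.
Equatorial spacing = 25.52 × 111.2 km/° = 2837 km.
At 65° latitude, spacing = 2837 × cos(65°) = 1199 km.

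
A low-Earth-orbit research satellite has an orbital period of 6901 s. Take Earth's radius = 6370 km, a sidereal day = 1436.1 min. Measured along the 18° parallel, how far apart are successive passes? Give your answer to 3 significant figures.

3050 km

Node shift per orbit = (6901.0/86166) × 360° = 28.83°.
Equatorial spacing = 28.83 × 111.2 km/° = 3205 km.
At 18° latitude, spacing = 3205 × cos(18°) = 3049 km.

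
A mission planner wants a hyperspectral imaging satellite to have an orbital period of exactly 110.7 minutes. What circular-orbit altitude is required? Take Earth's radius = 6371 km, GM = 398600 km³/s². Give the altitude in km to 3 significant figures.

T = 110.7 min = 6642.0 s.
From T = 2π√(a³/μ): a = (μ T²/4π²)^(1/3) = (398600 × 6642.0² / 4π²)^(1/3) = 7637 km.
Altitude h = a − R = 7637 − 6371 = 1266 km.

1270 km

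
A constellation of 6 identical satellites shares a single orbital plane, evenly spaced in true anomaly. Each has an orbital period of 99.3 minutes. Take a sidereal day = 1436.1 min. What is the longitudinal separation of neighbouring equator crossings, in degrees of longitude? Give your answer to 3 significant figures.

4.15°

T = 99.3 min = 5958.0 s.
Single-satellite node shift = (5958.0/86166) × 360° = 24.89°.
With 6 satellites evenly phased, successive equator crossings are 24.89/6 = 4.149° apart.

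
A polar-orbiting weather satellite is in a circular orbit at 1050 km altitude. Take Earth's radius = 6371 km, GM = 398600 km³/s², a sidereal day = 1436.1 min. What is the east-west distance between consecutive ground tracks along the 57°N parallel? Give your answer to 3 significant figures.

Semi-major axis a = 6371 + 1050 = 7421 km. Period T = 2π√(a³/μ) = 2π√(7421³/398600) = 6362.2 s = 106.04 min.
Node shift per orbit = (6362.2/86166) × 360° = 26.58°.
Equatorial spacing = 26.58 × 111.2 km/° = 2956 km.
At 57° latitude, spacing = 2956 × cos(57°) = 1610 km.

1610 km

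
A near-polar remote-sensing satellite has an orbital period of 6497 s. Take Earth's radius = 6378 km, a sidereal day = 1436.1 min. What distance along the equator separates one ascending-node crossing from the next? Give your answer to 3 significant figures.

During one orbit Earth rotates (6497.0 / 86166) × 360° = 27.14°.
At the equator that is 27.14° × (2π·6378/360) km/° = 27.14 × 111.3 = 3022 km.

3020 km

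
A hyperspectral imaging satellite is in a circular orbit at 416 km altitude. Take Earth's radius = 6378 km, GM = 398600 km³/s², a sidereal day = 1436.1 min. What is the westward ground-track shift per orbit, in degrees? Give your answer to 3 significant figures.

Semi-major axis a = 6378 + 416 = 6794 km. Period T = 2π√(a³/μ) = 2π√(6794³/398600) = 5573.1 s = 92.89 min.
During one orbit Earth rotates (5573.1 / 86166) × 360° = 23.28°.

23.3°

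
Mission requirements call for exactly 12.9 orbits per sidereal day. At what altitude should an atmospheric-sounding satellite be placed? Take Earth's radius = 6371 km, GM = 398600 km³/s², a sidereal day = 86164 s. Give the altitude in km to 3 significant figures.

1290 km

Required period T = 86164 / 12.9 = 6679.4 s.
From T = 2π√(a³/μ): a = (μ T²/4π²)^(1/3) = (398600 × 6679.4² / 4π²)^(1/3) = 7666 km.
Altitude h = a − R = 7666 − 6371 = 1295 km.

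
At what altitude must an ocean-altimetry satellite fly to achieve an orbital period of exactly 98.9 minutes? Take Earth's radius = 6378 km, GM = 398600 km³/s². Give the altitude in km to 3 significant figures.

706 km

T = 98.9 min = 5934.0 s.
From T = 2π√(a³/μ): a = (μ T²/4π²)^(1/3) = (398600 × 5934.0² / 4π²)^(1/3) = 7084 km.
Altitude h = a − R = 7084 − 6378 = 706 km.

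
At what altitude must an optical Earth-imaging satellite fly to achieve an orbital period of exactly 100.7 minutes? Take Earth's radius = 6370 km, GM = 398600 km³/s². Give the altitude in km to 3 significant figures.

T = 100.7 min = 6042.0 s.
From T = 2π√(a³/μ): a = (μ T²/4π²)^(1/3) = (398600 × 6042.0² / 4π²)^(1/3) = 7170 km.
Altitude h = a − R = 7170 − 6370 = 800 km.

800 km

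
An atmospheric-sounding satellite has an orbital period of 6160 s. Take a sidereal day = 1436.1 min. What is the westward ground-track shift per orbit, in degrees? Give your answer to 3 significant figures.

25.7°

During one orbit Earth rotates (6160.0 / 86166) × 360° = 25.74°.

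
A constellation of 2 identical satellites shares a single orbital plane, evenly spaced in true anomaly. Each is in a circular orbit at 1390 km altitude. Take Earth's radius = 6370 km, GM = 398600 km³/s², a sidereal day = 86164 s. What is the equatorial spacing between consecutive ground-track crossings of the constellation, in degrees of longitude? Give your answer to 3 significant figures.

14.2°

Semi-major axis a = 6370 + 1390 = 7760 km. Period T = 2π√(a³/μ) = 2π√(7760³/398600) = 6803.1 s = 113.38 min.
Single-satellite node shift = (6803.1/86164) × 360° = 28.42°.
With 2 satellites evenly phased, successive equator crossings are 28.42/2 = 14.212° apart.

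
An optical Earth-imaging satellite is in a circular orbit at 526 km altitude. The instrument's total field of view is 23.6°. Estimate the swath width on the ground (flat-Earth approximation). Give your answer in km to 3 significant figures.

220 km

Half-angle = 23.6°/2 = 11.8°.
Swath width ≈ 2h·tan(θ/2) = 2 × 526 × tan(11.8°) = 219.8 km.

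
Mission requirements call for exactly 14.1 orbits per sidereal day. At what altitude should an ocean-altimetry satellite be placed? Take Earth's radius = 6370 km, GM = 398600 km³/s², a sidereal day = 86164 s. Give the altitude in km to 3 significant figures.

Required period T = 86164 / 14.1 = 6110.9 s.
From T = 2π√(a³/μ): a = (μ T²/4π²)^(1/3) = (398600 × 6110.9² / 4π²)^(1/3) = 7224 km.
Altitude h = a − R = 7224 − 6370 = 854 km.

854 km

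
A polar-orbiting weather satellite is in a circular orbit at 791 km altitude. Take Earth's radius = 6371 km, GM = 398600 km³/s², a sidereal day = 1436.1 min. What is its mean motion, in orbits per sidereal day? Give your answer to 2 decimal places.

14.28

Semi-major axis a = 6371 + 791 = 7162 km. Period T = 2π√(a³/μ) = 2π√(7162³/398600) = 6032.0 s = 100.53 min.
Orbits per sidereal day = 86166 / 6032.0 = 14.285.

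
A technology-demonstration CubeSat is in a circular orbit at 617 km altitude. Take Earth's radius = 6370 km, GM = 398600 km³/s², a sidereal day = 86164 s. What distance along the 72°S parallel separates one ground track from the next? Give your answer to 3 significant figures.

Semi-major axis a = 6370 + 617 = 6987 km. Period T = 2π√(a³/μ) = 2π√(6987³/398600) = 5812.3 s = 96.87 min.
Node shift per orbit = (5812.3/86164) × 360° = 24.28°.
Equatorial spacing = 24.28 × 111.2 km/° = 2700 km.
At 72° latitude, spacing = 2700 × cos(72°) = 834 km.

834 km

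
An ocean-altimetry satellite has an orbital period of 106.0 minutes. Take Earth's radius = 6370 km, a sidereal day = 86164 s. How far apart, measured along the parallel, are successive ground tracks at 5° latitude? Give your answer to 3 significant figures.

T = 106.0 min = 6360.0 s.
Node shift per orbit = (6360.0/86164) × 360° = 26.57°.
Equatorial spacing = 26.57 × 111.2 km/° = 2954 km.
At 5° latitude, spacing = 2954 × cos(5°) = 2943 km.

2940 km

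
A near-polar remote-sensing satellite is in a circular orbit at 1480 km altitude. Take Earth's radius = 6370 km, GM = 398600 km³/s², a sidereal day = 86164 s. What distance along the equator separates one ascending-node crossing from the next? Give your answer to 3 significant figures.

3220 km

Semi-major axis a = 6370 + 1480 = 7850 km. Period T = 2π√(a³/μ) = 2π√(7850³/398600) = 6921.7 s = 115.36 min.
During one orbit Earth rotates (6921.7 / 86164) × 360° = 28.92°.
At the equator that is 28.92° × (2π·6370/360) km/° = 28.92 × 111.2 = 3215 km.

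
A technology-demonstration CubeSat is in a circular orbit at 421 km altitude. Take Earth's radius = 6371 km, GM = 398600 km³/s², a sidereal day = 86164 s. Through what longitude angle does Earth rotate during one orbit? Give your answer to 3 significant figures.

Semi-major axis a = 6371 + 421 = 6792 km. Period T = 2π√(a³/μ) = 2π√(6792³/398600) = 5570.7 s = 92.84 min.
During one orbit Earth rotates (5570.7 / 86164) × 360° = 23.27°.

23.3°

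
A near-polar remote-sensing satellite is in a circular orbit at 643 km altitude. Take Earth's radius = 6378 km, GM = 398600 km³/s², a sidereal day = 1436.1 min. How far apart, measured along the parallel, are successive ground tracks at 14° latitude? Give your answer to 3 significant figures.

Semi-major axis a = 6378 + 643 = 7021 km. Period T = 2π√(a³/μ) = 2π√(7021³/398600) = 5854.8 s = 97.58 min.
Node shift per orbit = (5854.8/86166) × 360° = 24.46°.
Equatorial spacing = 24.46 × 111.3 km/° = 2723 km.
At 14° latitude, spacing = 2723 × cos(14°) = 2642 km.

2640 km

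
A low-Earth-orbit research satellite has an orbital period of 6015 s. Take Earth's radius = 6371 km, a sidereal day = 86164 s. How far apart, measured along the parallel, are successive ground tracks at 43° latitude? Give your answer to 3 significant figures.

2040 km

Node shift per orbit = (6015.0/86164) × 360° = 25.13°.
Equatorial spacing = 25.13 × 111.2 km/° = 2794 km.
At 43° latitude, spacing = 2794 × cos(43°) = 2044 km.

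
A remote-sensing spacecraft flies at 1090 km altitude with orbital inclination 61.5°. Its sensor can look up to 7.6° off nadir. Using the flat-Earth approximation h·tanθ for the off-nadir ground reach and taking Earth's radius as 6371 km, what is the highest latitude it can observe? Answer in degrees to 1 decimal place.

62.8°

For a prograde orbit the ground track reaches latitude ±i = ±61.5°.
Sensor half-swath on the ground ≈ 1090·tan(7.6°) = 145 km = 1.31° of latitude.
Maximum observable latitude ≈ 61.5 + 1.31 = 62.8°.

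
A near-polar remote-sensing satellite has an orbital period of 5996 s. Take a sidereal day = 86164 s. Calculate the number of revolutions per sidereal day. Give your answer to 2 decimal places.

Orbits per sidereal day = 86164 / 5996.0 = 14.370.

14.37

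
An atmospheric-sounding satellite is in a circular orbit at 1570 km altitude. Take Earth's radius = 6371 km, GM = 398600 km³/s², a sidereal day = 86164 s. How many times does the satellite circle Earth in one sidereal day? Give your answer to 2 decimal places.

Semi-major axis a = 6371 + 1570 = 7941 km. Period T = 2π√(a³/μ) = 2π√(7941³/398600) = 7042.5 s = 117.37 min.
Orbits per sidereal day = 86164 / 7042.5 = 12.235.

12.23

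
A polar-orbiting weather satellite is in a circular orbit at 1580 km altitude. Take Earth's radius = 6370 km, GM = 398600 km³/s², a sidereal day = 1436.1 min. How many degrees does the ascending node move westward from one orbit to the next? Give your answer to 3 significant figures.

Semi-major axis a = 6370 + 1580 = 7950 km. Period T = 2π√(a³/μ) = 2π√(7950³/398600) = 7054.4 s = 117.57 min.
During one orbit Earth rotates (7054.4 / 86166) × 360° = 29.47°.

29.5°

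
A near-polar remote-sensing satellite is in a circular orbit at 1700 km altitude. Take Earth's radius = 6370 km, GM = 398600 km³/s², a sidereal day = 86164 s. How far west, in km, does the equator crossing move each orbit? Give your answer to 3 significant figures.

Semi-major axis a = 6370 + 1700 = 8070 km. Period T = 2π√(a³/μ) = 2π√(8070³/398600) = 7214.8 s = 120.25 min.
During one orbit Earth rotates (7214.8 / 86164) × 360° = 30.14°.
At the equator that is 30.14° × (2π·6370/360) km/° = 30.14 × 111.2 = 3351 km.

3350 km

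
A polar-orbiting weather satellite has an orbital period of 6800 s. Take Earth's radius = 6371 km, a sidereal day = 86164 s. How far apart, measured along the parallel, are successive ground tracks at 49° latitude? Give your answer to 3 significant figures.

Node shift per orbit = (6800.0/86164) × 360° = 28.41°.
Equatorial spacing = 28.41 × 111.2 km/° = 3159 km.
At 49° latitude, spacing = 3159 × cos(49°) = 2073 km.

2070 km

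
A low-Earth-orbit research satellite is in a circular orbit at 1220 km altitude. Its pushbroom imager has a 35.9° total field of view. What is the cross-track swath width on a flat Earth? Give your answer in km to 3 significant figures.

Half-angle = 35.9°/2 = 17.95°.
Swath width ≈ 2h·tan(θ/2) = 2 × 1220 × tan(17.95°) = 790.5 km.

790 km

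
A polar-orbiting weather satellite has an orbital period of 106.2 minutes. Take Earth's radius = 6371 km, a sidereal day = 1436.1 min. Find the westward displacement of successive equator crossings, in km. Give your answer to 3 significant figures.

2960 km

T = 106.2 min = 6372.0 s.
During one orbit Earth rotates (6372.0 / 86166) × 360° = 26.62°.
At the equator that is 26.62° × (2π·6371/360) km/° = 26.62 × 111.2 = 2960 km.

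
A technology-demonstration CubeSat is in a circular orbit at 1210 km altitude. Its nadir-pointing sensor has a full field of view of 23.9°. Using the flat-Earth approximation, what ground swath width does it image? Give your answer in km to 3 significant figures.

512 km

Half-angle = 23.9°/2 = 11.95°.
Swath width ≈ 2h·tan(θ/2) = 2 × 1210 × tan(11.95°) = 512.2 km.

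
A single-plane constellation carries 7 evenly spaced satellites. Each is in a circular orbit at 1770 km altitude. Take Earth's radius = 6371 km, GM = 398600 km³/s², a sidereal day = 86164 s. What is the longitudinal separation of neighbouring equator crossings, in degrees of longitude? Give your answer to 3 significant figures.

4.36°

Semi-major axis a = 6371 + 1770 = 8141 km. Period T = 2π√(a³/μ) = 2π√(8141³/398600) = 7310.2 s = 121.84 min.
Single-satellite node shift = (7310.2/86164) × 360° = 30.54°.
With 7 satellites evenly phased, successive equator crossings are 30.54/7 = 4.363° apart.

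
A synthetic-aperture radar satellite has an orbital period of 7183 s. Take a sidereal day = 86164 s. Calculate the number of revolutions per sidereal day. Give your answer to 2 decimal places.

Orbits per sidereal day = 86164 / 7183.0 = 11.996.

12.00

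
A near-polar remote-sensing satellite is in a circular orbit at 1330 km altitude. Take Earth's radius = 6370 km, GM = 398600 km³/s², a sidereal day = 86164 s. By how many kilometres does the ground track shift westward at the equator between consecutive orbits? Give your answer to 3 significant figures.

Semi-major axis a = 6370 + 1330 = 7700 km. Period T = 2π√(a³/μ) = 2π√(7700³/398600) = 6724.3 s = 112.07 min.
During one orbit Earth rotates (6724.3 / 86164) × 360° = 28.09°.
At the equator that is 28.09° × (2π·6370/360) km/° = 28.09 × 111.2 = 3123 km.

3120 km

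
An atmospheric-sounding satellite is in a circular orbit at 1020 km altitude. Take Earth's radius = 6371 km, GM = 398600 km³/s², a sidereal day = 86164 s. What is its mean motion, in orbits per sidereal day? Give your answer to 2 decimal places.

13.63

Semi-major axis a = 6371 + 1020 = 7391 km. Period T = 2π√(a³/μ) = 2π√(7391³/398600) = 6323.6 s = 105.39 min.
Orbits per sidereal day = 86164 / 6323.6 = 13.626.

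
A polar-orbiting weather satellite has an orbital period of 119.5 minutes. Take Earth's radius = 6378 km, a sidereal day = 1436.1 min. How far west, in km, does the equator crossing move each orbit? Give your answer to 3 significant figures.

3330 km

T = 119.5 min = 7170.0 s.
During one orbit Earth rotates (7170.0 / 86166) × 360° = 29.96°.
At the equator that is 29.96° × (2π·6378/360) km/° = 29.96 × 111.3 = 3335 km.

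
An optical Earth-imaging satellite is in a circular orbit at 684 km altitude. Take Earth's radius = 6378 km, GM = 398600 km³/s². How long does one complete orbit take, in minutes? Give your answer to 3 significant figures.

98.4 min

Semi-major axis a = 6378 + 684 = 7062 km. Period T = 2π√(a³/μ) = 2π√(7062³/398600) = 5906.1 s = 98.44 min.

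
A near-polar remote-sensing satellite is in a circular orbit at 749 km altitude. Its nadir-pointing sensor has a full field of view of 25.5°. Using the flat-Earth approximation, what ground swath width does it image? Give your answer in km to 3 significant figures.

339 km

Half-angle = 25.5°/2 = 12.75°.
Swath width ≈ 2h·tan(θ/2) = 2 × 749 × tan(12.75°) = 339.0 km.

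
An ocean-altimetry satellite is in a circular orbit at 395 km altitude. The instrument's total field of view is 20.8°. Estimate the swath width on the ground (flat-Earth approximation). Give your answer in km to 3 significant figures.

Half-angle = 20.8°/2 = 10.4°.
Swath width ≈ 2h·tan(θ/2) = 2 × 395 × tan(10.4°) = 145.0 km.

145 km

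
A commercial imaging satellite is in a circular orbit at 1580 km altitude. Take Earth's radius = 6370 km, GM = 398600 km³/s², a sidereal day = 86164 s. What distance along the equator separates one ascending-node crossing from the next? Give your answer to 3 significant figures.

3280 km

Semi-major axis a = 6370 + 1580 = 7950 km. Period T = 2π√(a³/μ) = 2π√(7950³/398600) = 7054.4 s = 117.57 min.
During one orbit Earth rotates (7054.4 / 86164) × 360° = 29.47°.
At the equator that is 29.47° × (2π·6370/360) km/° = 29.47 × 111.2 = 3277 km.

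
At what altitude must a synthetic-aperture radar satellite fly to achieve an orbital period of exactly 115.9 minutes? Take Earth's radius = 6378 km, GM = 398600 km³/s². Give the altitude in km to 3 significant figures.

1500 km

T = 115.9 min = 6954.0 s.
From T = 2π√(a³/μ): a = (μ T²/4π²)^(1/3) = (398600 × 6954.0² / 4π²)^(1/3) = 7874 km.
Altitude h = a − R = 7874 − 6378 = 1496 km.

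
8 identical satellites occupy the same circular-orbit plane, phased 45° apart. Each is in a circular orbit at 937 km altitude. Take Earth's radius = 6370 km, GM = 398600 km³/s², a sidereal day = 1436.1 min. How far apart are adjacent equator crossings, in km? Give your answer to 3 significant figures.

Semi-major axis a = 6370 + 937 = 7307 km. Period T = 2π√(a³/μ) = 2π√(7307³/398600) = 6216.1 s = 103.60 min.
Single-satellite node shift = (6216.1/86166) × 360° = 25.97°.
With 8 satellites evenly phased, successive equator crossings are 25.97/8 = 3.246° apart.
That is 3.246 × 111.2 = 361 km at the equator.

361 km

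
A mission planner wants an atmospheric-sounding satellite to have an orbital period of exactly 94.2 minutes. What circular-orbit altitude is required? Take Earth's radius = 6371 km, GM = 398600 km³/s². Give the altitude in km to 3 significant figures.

T = 94.2 min = 5652.0 s.
From T = 2π√(a³/μ): a = (μ T²/4π²)^(1/3) = (398600 × 5652.0² / 4π²)^(1/3) = 6858 km.
Altitude h = a − R = 6858 − 6371 = 487 km.

487 km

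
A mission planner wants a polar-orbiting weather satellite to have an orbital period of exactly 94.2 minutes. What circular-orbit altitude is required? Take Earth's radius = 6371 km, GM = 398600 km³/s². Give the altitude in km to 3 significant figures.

T = 94.2 min = 5652.0 s.
From T = 2π√(a³/μ): a = (μ T²/4π²)^(1/3) = (398600 × 5652.0² / 4π²)^(1/3) = 6858 km.
Altitude h = a − R = 6858 − 6371 = 487 km.

487 km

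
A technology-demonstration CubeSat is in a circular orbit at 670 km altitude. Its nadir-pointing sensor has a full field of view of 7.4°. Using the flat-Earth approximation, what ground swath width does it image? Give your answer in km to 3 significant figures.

86.7 km

Half-angle = 7.4°/2 = 3.7°.
Swath width ≈ 2h·tan(θ/2) = 2 × 670 × tan(3.7°) = 86.7 km.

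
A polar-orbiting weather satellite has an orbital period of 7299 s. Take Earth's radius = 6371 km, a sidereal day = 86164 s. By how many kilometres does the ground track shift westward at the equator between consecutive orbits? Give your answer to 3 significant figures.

3390 km

During one orbit Earth rotates (7299.0 / 86164) × 360° = 30.50°.
At the equator that is 30.50° × (2π·6371/360) km/° = 30.50 × 111.2 = 3391 km.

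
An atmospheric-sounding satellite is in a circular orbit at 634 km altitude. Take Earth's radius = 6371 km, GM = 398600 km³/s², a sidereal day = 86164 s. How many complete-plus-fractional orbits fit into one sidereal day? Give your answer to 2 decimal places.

Semi-major axis a = 6371 + 634 = 7005 km. Period T = 2π√(a³/μ) = 2π√(7005³/398600) = 5834.8 s = 97.25 min.
Orbits per sidereal day = 86164 / 5834.8 = 14.767.

14.77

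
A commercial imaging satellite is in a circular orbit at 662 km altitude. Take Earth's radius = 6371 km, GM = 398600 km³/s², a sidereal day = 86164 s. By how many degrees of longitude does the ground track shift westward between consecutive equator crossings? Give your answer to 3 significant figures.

24.5°

Semi-major axis a = 6371 + 662 = 7033 km. Period T = 2π√(a³/μ) = 2π√(7033³/398600) = 5869.8 s = 97.83 min.
During one orbit Earth rotates (5869.8 / 86164) × 360° = 24.52°.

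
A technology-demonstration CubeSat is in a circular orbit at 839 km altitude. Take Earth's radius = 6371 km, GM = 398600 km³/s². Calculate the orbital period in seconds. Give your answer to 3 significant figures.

Semi-major axis a = 6371 + 839 = 7210 km. Period T = 2π√(a³/μ) = 2π√(7210³/398600) = 6092.8 s = 101.55 min.

6090 seconds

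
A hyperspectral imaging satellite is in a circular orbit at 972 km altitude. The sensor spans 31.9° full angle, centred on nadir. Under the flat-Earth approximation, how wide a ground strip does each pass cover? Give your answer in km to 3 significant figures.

556 km

Half-angle = 31.9°/2 = 15.95°.
Swath width ≈ 2h·tan(θ/2) = 2 × 972 × tan(15.95°) = 555.6 km.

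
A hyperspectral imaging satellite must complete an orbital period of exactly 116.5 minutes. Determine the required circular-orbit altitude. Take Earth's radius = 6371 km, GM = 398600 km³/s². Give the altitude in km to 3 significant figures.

T = 116.5 min = 6990.0 s.
From T = 2π√(a³/μ): a = (μ T²/4π²)^(1/3) = (398600 × 6990.0² / 4π²)^(1/3) = 7902 km.
Altitude h = a − R = 7902 − 6371 = 1531 km.

1530 km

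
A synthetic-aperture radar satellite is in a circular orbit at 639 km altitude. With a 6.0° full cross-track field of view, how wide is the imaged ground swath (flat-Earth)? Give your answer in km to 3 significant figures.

Half-angle = 6.0°/2 = 3°.
Swath width ≈ 2h·tan(θ/2) = 2 × 639 × tan(3°) = 67.0 km.

67.0 km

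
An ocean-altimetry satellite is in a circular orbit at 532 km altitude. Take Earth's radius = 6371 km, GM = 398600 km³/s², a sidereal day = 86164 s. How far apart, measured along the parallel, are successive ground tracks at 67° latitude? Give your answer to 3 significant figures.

Semi-major axis a = 6371 + 532 = 6903 km. Period T = 2π√(a³/μ) = 2π√(6903³/398600) = 5707.8 s = 95.13 min.
Node shift per orbit = (5707.8/86164) × 360° = 23.85°.
Equatorial spacing = 23.85 × 111.2 km/° = 2652 km.
At 67° latitude, spacing = 2652 × cos(67°) = 1036 km.

1040 km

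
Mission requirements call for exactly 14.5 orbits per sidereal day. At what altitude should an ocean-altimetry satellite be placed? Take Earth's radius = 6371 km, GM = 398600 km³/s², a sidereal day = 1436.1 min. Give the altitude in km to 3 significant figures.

720 km

Required period T = 86166 / 14.5 = 5942.5 s.
From T = 2π√(a³/μ): a = (μ T²/4π²)^(1/3) = (398600 × 5942.5² / 4π²)^(1/3) = 7091 km.
Altitude h = a − R = 7091 − 6371 = 720 km.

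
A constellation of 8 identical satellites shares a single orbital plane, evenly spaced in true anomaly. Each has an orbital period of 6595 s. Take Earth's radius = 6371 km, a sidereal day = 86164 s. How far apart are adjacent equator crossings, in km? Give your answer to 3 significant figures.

383 km

Single-satellite node shift = (6595.0/86164) × 360° = 27.55°.
With 8 satellites evenly phased, successive equator crossings are 27.55/8 = 3.444° apart.
That is 3.444 × 111.2 = 383 km at the equator.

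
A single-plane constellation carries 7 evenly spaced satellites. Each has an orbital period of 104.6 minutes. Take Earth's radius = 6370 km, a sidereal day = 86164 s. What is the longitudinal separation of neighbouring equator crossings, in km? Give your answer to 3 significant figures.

416 km

T = 104.6 min = 6276.0 s.
Single-satellite node shift = (6276.0/86164) × 360° = 26.22°.
With 7 satellites evenly phased, successive equator crossings are 26.22/7 = 3.746° apart.
That is 3.746 × 111.2 = 416 km at the equator.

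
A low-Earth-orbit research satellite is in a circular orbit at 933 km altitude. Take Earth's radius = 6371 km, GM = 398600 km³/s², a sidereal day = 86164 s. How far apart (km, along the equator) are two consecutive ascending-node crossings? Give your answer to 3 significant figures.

Semi-major axis a = 6371 + 933 = 7304 km. Period T = 2π√(a³/μ) = 2π√(7304³/398600) = 6212.3 s = 103.54 min.
During one orbit Earth rotates (6212.3 / 86164) × 360° = 25.96°.
At the equator that is 25.96° × (2π·6371/360) km/° = 25.96 × 111.2 = 2886 km.

2890 km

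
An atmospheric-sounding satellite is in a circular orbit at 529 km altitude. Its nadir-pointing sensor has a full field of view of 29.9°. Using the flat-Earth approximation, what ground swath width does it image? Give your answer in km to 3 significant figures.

Half-angle = 29.9°/2 = 14.95°.
Swath width ≈ 2h·tan(θ/2) = 2 × 529 × tan(14.95°) = 282.5 km.

283 km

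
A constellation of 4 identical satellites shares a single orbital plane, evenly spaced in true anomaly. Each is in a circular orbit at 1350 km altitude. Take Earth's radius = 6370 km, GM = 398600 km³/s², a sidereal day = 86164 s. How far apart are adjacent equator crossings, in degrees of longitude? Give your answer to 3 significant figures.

7.05°

Semi-major axis a = 6370 + 1350 = 7720 km. Period T = 2π√(a³/μ) = 2π√(7720³/398600) = 6750.5 s = 112.51 min.
Single-satellite node shift = (6750.5/86164) × 360° = 28.20°.
With 4 satellites evenly phased, successive equator crossings are 28.20/4 = 7.051° apart.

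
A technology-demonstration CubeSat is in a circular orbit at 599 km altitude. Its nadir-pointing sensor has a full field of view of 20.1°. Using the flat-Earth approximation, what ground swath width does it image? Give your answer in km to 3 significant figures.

Half-angle = 20.1°/2 = 10.05°.
Swath width ≈ 2h·tan(θ/2) = 2 × 599 × tan(10.05°) = 212.3 km.

212 km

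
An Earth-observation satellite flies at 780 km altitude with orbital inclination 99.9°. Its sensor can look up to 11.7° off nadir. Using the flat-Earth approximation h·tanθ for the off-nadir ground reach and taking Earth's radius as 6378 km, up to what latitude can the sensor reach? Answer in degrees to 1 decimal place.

Retrograde orbit: the ground track reaches ±(180° − i) = ±(180 − 99.9) = ±80.1°.
Sensor half-swath on the ground ≈ 780·tan(11.7°) = 162 km = 1.45° of latitude.
Maximum observable latitude ≈ 80.1 + 1.45 = 81.6°.

81.6°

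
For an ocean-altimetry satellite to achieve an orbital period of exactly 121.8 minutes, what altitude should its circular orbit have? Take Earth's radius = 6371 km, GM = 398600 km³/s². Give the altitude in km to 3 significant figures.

T = 121.8 min = 7308.0 s.
From T = 2π√(a³/μ): a = (μ T²/4π²)^(1/3) = (398600 × 7308.0² / 4π²)^(1/3) = 8139 km.
Altitude h = a − R = 8139 − 6371 = 1768 km.

1770 km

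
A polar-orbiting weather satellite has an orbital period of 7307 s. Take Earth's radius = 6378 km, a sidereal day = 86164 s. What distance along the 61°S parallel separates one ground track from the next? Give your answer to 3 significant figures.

1650 km

Node shift per orbit = (7307.0/86164) × 360° = 30.53°.
Equatorial spacing = 30.53 × 111.3 km/° = 3398 km.
At 61° latitude, spacing = 3398 × cos(61°) = 1648 km.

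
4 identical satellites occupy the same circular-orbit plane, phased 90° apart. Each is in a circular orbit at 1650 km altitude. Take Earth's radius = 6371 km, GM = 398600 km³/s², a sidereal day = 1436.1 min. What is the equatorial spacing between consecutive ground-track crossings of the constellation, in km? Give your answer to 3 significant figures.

830 km

Semi-major axis a = 6371 + 1650 = 8021 km. Period T = 2π√(a³/μ) = 2π√(8021³/398600) = 7149.1 s = 119.15 min.
Single-satellite node shift = (7149.1/86166) × 360° = 29.87°.
With 4 satellites evenly phased, successive equator crossings are 29.87/4 = 7.467° apart.
That is 7.467 × 111.2 = 830 km at the equator.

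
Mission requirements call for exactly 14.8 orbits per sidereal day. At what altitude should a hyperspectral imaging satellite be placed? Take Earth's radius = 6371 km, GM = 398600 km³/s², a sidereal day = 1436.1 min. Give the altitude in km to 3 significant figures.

624 km

Required period T = 86166 / 14.8 = 5822.0 s.
From T = 2π√(a³/μ): a = (μ T²/4π²)^(1/3) = (398600 × 5822.0² / 4π²)^(1/3) = 6995 km.
Altitude h = a − R = 6995 − 6371 = 624 km.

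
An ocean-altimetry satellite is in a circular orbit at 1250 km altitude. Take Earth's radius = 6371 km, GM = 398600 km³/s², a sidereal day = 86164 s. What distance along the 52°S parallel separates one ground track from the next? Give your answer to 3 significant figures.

1890 km

Semi-major axis a = 6371 + 1250 = 7621 km. Period T = 2π√(a³/μ) = 2π√(7621³/398600) = 6621.1 s = 110.35 min.
Node shift per orbit = (6621.1/86164) × 360° = 27.66°.
Equatorial spacing = 27.66 × 111.2 km/° = 3076 km.
At 52° latitude, spacing = 3076 × cos(52°) = 1894 km.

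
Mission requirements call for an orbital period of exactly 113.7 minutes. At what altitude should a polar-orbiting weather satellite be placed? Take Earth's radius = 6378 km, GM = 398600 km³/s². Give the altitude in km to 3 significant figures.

T = 113.7 min = 6822.0 s.
From T = 2π√(a³/μ): a = (μ T²/4π²)^(1/3) = (398600 × 6822.0² / 4π²)^(1/3) = 7774 km.
Altitude h = a − R = 7774 − 6378 = 1396 km.

1400 km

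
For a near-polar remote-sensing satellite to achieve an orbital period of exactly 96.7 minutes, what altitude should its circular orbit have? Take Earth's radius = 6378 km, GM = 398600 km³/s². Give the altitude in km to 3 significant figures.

T = 96.7 min = 5802.0 s.
From T = 2π√(a³/μ): a = (μ T²/4π²)^(1/3) = (398600 × 5802.0² / 4π²)^(1/3) = 6979 km.
Altitude h = a − R = 6979 − 6378 = 601 km.

601 km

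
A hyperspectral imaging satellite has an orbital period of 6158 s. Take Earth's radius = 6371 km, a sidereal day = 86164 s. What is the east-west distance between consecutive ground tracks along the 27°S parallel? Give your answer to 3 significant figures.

Node shift per orbit = (6158.0/86164) × 360° = 25.73°.
Equatorial spacing = 25.73 × 111.2 km/° = 2861 km.
At 27° latitude, spacing = 2861 × cos(27°) = 2549 km.

2550 km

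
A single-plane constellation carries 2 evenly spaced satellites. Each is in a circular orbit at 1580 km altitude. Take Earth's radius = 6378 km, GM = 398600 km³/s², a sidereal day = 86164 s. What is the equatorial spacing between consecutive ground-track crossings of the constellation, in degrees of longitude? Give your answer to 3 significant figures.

14.8°

Semi-major axis a = 6378 + 1580 = 7958 km. Period T = 2π√(a³/μ) = 2π√(7958³/398600) = 7065.1 s = 117.75 min.
Single-satellite node shift = (7065.1/86164) × 360° = 29.52°.
With 2 satellites evenly phased, successive equator crossings are 29.52/2 = 14.759° apart.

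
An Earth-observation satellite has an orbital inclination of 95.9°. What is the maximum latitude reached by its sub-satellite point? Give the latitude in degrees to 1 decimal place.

Retrograde orbit: the ground track reaches ±(180° − i) = ±(180 − 95.9) = ±84.1°.

84.1°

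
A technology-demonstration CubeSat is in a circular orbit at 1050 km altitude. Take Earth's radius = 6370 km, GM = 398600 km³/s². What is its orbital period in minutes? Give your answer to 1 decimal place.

Semi-major axis a = 6370 + 1050 = 7420 km. Period T = 2π√(a³/μ) = 2π√(7420³/398600) = 6360.9 s = 106.01 min.

106.0 min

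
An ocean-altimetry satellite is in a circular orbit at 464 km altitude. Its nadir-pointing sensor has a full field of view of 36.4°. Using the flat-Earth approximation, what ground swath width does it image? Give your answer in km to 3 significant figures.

305 km

Half-angle = 36.4°/2 = 18.2°.
Swath width ≈ 2h·tan(θ/2) = 2 × 464 × tan(18.2°) = 305.1 km.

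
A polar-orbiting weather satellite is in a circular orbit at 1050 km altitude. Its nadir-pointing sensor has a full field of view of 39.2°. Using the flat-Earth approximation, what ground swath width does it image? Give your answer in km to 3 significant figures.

Half-angle = 39.2°/2 = 19.6°.
Swath width ≈ 2h·tan(θ/2) = 2 × 1050 × tan(19.6°) = 747.8 km.

748 km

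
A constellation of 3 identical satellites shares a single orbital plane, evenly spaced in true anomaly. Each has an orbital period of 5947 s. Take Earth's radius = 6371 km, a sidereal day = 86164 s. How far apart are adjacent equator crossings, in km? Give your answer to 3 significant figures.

Single-satellite node shift = (5947.0/86164) × 360° = 24.85°.
With 3 satellites evenly phased, successive equator crossings are 24.85/3 = 8.282° apart.
That is 8.282 × 111.2 = 921 km at the equator.

921 km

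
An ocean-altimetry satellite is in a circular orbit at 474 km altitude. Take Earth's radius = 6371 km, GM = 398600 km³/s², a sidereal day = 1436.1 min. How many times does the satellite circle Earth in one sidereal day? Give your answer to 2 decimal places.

Semi-major axis a = 6371 + 474 = 6845 km. Period T = 2π√(a³/μ) = 2π√(6845³/398600) = 5636.0 s = 93.93 min.
Orbits per sidereal day = 86166 / 5636.0 = 15.288.

15.29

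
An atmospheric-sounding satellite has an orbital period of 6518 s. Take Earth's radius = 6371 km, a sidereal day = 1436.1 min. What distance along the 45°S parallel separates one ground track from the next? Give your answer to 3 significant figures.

Node shift per orbit = (6518.0/86166) × 360° = 27.23°.
Equatorial spacing = 27.23 × 111.2 km/° = 3028 km.
At 45° latitude, spacing = 3028 × cos(45°) = 2141 km.

2140 km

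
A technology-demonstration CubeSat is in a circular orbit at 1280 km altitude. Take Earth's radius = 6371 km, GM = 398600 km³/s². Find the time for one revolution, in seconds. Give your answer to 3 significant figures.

6660 seconds

Semi-major axis a = 6371 + 1280 = 7651 km. Period T = 2π√(a³/μ) = 2π√(7651³/398600) = 6660.2 s = 111.00 min.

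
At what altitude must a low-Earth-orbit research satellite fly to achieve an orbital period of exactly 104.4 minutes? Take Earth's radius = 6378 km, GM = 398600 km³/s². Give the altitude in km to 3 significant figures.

966 km

T = 104.4 min = 6264.0 s.
From T = 2π√(a³/μ): a = (μ T²/4π²)^(1/3) = (398600 × 6264.0² / 4π²)^(1/3) = 7344 km.
Altitude h = a − R = 7344 − 6378 = 966 km.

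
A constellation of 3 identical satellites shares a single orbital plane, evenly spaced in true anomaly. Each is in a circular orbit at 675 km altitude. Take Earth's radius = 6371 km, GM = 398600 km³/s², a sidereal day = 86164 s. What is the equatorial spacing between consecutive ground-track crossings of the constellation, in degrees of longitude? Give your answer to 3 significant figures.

Semi-major axis a = 6371 + 675 = 7046 km. Period T = 2π√(a³/μ) = 2π√(7046³/398600) = 5886.1 s = 98.10 min.
Single-satellite node shift = (5886.1/86164) × 360° = 24.59°.
With 3 satellites evenly phased, successive equator crossings are 24.59/3 = 8.197° apart.

8.20°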